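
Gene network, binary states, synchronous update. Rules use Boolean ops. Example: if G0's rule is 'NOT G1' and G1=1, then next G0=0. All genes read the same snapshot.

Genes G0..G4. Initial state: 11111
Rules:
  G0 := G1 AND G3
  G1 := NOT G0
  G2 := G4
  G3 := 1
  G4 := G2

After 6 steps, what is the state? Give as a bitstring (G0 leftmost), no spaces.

Step 1: G0=G1&G3=1&1=1 G1=NOT G0=NOT 1=0 G2=G4=1 G3=1(const) G4=G2=1 -> 10111
Step 2: G0=G1&G3=0&1=0 G1=NOT G0=NOT 1=0 G2=G4=1 G3=1(const) G4=G2=1 -> 00111
Step 3: G0=G1&G3=0&1=0 G1=NOT G0=NOT 0=1 G2=G4=1 G3=1(const) G4=G2=1 -> 01111
Step 4: G0=G1&G3=1&1=1 G1=NOT G0=NOT 0=1 G2=G4=1 G3=1(const) G4=G2=1 -> 11111
Step 5: G0=G1&G3=1&1=1 G1=NOT G0=NOT 1=0 G2=G4=1 G3=1(const) G4=G2=1 -> 10111
Step 6: G0=G1&G3=0&1=0 G1=NOT G0=NOT 1=0 G2=G4=1 G3=1(const) G4=G2=1 -> 00111

00111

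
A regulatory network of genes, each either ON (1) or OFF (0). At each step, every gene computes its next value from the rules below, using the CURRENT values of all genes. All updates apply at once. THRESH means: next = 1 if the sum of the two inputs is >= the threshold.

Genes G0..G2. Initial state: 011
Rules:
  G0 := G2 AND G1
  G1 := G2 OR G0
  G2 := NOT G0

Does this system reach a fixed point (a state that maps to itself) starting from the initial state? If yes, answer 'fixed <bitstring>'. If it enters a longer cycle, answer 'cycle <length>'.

Answer: cycle 5

Derivation:
Step 0: 011
Step 1: G0=G2&G1=1&1=1 G1=G2|G0=1|0=1 G2=NOT G0=NOT 0=1 -> 111
Step 2: G0=G2&G1=1&1=1 G1=G2|G0=1|1=1 G2=NOT G0=NOT 1=0 -> 110
Step 3: G0=G2&G1=0&1=0 G1=G2|G0=0|1=1 G2=NOT G0=NOT 1=0 -> 010
Step 4: G0=G2&G1=0&1=0 G1=G2|G0=0|0=0 G2=NOT G0=NOT 0=1 -> 001
Step 5: G0=G2&G1=1&0=0 G1=G2|G0=1|0=1 G2=NOT G0=NOT 0=1 -> 011
Cycle of length 5 starting at step 0 -> no fixed point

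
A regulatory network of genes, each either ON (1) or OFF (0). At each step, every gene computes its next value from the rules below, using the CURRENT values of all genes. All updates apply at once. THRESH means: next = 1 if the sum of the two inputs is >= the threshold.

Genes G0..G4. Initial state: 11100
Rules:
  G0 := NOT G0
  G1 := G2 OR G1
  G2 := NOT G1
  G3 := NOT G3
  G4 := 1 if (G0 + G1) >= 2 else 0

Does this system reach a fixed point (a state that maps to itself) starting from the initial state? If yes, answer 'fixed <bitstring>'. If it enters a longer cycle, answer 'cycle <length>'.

Answer: cycle 2

Derivation:
Step 0: 11100
Step 1: G0=NOT G0=NOT 1=0 G1=G2|G1=1|1=1 G2=NOT G1=NOT 1=0 G3=NOT G3=NOT 0=1 G4=(1+1>=2)=1 -> 01011
Step 2: G0=NOT G0=NOT 0=1 G1=G2|G1=0|1=1 G2=NOT G1=NOT 1=0 G3=NOT G3=NOT 1=0 G4=(0+1>=2)=0 -> 11000
Step 3: G0=NOT G0=NOT 1=0 G1=G2|G1=0|1=1 G2=NOT G1=NOT 1=0 G3=NOT G3=NOT 0=1 G4=(1+1>=2)=1 -> 01011
Cycle of length 2 starting at step 1 -> no fixed point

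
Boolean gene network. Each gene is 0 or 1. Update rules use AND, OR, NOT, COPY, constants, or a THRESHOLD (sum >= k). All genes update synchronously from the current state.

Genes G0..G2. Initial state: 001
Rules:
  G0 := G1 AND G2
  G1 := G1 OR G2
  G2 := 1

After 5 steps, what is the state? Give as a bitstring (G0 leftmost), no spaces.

Step 1: G0=G1&G2=0&1=0 G1=G1|G2=0|1=1 G2=1(const) -> 011
Step 2: G0=G1&G2=1&1=1 G1=G1|G2=1|1=1 G2=1(const) -> 111
Step 3: G0=G1&G2=1&1=1 G1=G1|G2=1|1=1 G2=1(const) -> 111
Step 4: G0=G1&G2=1&1=1 G1=G1|G2=1|1=1 G2=1(const) -> 111
Step 5: G0=G1&G2=1&1=1 G1=G1|G2=1|1=1 G2=1(const) -> 111

111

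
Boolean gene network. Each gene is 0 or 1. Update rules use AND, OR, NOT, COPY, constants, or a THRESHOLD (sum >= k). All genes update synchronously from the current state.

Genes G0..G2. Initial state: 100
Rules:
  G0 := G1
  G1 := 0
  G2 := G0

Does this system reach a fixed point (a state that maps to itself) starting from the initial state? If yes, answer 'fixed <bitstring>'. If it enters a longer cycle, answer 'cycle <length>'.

Answer: fixed 000

Derivation:
Step 0: 100
Step 1: G0=G1=0 G1=0(const) G2=G0=1 -> 001
Step 2: G0=G1=0 G1=0(const) G2=G0=0 -> 000
Step 3: G0=G1=0 G1=0(const) G2=G0=0 -> 000
Fixed point reached at step 2: 000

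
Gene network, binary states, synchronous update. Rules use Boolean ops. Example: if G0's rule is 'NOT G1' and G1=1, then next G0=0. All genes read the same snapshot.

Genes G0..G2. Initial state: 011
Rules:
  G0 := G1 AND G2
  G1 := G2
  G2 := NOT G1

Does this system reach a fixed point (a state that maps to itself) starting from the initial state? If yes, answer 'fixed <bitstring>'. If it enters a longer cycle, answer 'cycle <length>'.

Answer: cycle 4

Derivation:
Step 0: 011
Step 1: G0=G1&G2=1&1=1 G1=G2=1 G2=NOT G1=NOT 1=0 -> 110
Step 2: G0=G1&G2=1&0=0 G1=G2=0 G2=NOT G1=NOT 1=0 -> 000
Step 3: G0=G1&G2=0&0=0 G1=G2=0 G2=NOT G1=NOT 0=1 -> 001
Step 4: G0=G1&G2=0&1=0 G1=G2=1 G2=NOT G1=NOT 0=1 -> 011
Cycle of length 4 starting at step 0 -> no fixed point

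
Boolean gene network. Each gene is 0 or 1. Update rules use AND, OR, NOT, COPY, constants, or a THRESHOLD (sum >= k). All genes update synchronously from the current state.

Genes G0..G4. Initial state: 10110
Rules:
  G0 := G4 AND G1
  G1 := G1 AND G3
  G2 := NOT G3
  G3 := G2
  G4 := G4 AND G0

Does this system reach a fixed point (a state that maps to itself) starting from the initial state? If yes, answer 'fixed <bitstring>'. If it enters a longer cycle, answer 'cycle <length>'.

Answer: cycle 4

Derivation:
Step 0: 10110
Step 1: G0=G4&G1=0&0=0 G1=G1&G3=0&1=0 G2=NOT G3=NOT 1=0 G3=G2=1 G4=G4&G0=0&1=0 -> 00010
Step 2: G0=G4&G1=0&0=0 G1=G1&G3=0&1=0 G2=NOT G3=NOT 1=0 G3=G2=0 G4=G4&G0=0&0=0 -> 00000
Step 3: G0=G4&G1=0&0=0 G1=G1&G3=0&0=0 G2=NOT G3=NOT 0=1 G3=G2=0 G4=G4&G0=0&0=0 -> 00100
Step 4: G0=G4&G1=0&0=0 G1=G1&G3=0&0=0 G2=NOT G3=NOT 0=1 G3=G2=1 G4=G4&G0=0&0=0 -> 00110
Step 5: G0=G4&G1=0&0=0 G1=G1&G3=0&1=0 G2=NOT G3=NOT 1=0 G3=G2=1 G4=G4&G0=0&0=0 -> 00010
Cycle of length 4 starting at step 1 -> no fixed point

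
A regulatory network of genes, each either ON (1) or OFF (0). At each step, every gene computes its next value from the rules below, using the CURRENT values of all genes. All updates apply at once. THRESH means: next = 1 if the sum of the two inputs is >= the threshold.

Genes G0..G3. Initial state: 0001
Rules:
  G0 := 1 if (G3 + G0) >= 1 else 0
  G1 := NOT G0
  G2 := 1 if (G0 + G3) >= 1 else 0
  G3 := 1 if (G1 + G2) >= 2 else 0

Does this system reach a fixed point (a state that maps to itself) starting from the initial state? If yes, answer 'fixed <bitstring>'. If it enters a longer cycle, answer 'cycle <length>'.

Step 0: 0001
Step 1: G0=(1+0>=1)=1 G1=NOT G0=NOT 0=1 G2=(0+1>=1)=1 G3=(0+0>=2)=0 -> 1110
Step 2: G0=(0+1>=1)=1 G1=NOT G0=NOT 1=0 G2=(1+0>=1)=1 G3=(1+1>=2)=1 -> 1011
Step 3: G0=(1+1>=1)=1 G1=NOT G0=NOT 1=0 G2=(1+1>=1)=1 G3=(0+1>=2)=0 -> 1010
Step 4: G0=(0+1>=1)=1 G1=NOT G0=NOT 1=0 G2=(1+0>=1)=1 G3=(0+1>=2)=0 -> 1010
Fixed point reached at step 3: 1010

Answer: fixed 1010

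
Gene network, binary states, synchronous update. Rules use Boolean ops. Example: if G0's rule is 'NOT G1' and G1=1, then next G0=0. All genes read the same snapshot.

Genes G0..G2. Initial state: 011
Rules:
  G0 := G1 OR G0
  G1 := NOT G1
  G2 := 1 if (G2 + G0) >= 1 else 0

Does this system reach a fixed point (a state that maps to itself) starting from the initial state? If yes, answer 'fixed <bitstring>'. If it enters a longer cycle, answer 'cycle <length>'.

Step 0: 011
Step 1: G0=G1|G0=1|0=1 G1=NOT G1=NOT 1=0 G2=(1+0>=1)=1 -> 101
Step 2: G0=G1|G0=0|1=1 G1=NOT G1=NOT 0=1 G2=(1+1>=1)=1 -> 111
Step 3: G0=G1|G0=1|1=1 G1=NOT G1=NOT 1=0 G2=(1+1>=1)=1 -> 101
Cycle of length 2 starting at step 1 -> no fixed point

Answer: cycle 2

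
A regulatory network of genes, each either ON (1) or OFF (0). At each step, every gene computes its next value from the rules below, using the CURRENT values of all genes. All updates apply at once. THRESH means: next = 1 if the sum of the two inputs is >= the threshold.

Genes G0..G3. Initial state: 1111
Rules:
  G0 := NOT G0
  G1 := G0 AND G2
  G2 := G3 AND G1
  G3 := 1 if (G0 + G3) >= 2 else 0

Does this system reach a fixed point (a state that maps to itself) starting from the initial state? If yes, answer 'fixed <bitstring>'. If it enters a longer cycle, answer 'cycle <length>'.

Answer: cycle 2

Derivation:
Step 0: 1111
Step 1: G0=NOT G0=NOT 1=0 G1=G0&G2=1&1=1 G2=G3&G1=1&1=1 G3=(1+1>=2)=1 -> 0111
Step 2: G0=NOT G0=NOT 0=1 G1=G0&G2=0&1=0 G2=G3&G1=1&1=1 G3=(0+1>=2)=0 -> 1010
Step 3: G0=NOT G0=NOT 1=0 G1=G0&G2=1&1=1 G2=G3&G1=0&0=0 G3=(1+0>=2)=0 -> 0100
Step 4: G0=NOT G0=NOT 0=1 G1=G0&G2=0&0=0 G2=G3&G1=0&1=0 G3=(0+0>=2)=0 -> 1000
Step 5: G0=NOT G0=NOT 1=0 G1=G0&G2=1&0=0 G2=G3&G1=0&0=0 G3=(1+0>=2)=0 -> 0000
Step 6: G0=NOT G0=NOT 0=1 G1=G0&G2=0&0=0 G2=G3&G1=0&0=0 G3=(0+0>=2)=0 -> 1000
Cycle of length 2 starting at step 4 -> no fixed point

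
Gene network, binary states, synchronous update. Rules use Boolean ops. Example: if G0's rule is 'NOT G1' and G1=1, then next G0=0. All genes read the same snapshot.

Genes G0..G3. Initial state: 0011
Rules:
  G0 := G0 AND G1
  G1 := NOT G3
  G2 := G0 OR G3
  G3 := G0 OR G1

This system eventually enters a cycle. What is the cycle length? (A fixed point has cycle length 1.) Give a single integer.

Step 0: 0011
Step 1: G0=G0&G1=0&0=0 G1=NOT G3=NOT 1=0 G2=G0|G3=0|1=1 G3=G0|G1=0|0=0 -> 0010
Step 2: G0=G0&G1=0&0=0 G1=NOT G3=NOT 0=1 G2=G0|G3=0|0=0 G3=G0|G1=0|0=0 -> 0100
Step 3: G0=G0&G1=0&1=0 G1=NOT G3=NOT 0=1 G2=G0|G3=0|0=0 G3=G0|G1=0|1=1 -> 0101
Step 4: G0=G0&G1=0&1=0 G1=NOT G3=NOT 1=0 G2=G0|G3=0|1=1 G3=G0|G1=0|1=1 -> 0011
State from step 4 equals state from step 0 -> cycle length 4

Answer: 4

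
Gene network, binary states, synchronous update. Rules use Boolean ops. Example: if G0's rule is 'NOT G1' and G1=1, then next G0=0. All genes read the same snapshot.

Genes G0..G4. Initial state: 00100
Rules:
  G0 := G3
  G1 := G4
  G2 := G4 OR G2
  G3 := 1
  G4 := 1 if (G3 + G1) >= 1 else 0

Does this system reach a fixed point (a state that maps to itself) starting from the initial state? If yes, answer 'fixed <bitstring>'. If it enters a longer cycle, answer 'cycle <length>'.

Step 0: 00100
Step 1: G0=G3=0 G1=G4=0 G2=G4|G2=0|1=1 G3=1(const) G4=(0+0>=1)=0 -> 00110
Step 2: G0=G3=1 G1=G4=0 G2=G4|G2=0|1=1 G3=1(const) G4=(1+0>=1)=1 -> 10111
Step 3: G0=G3=1 G1=G4=1 G2=G4|G2=1|1=1 G3=1(const) G4=(1+0>=1)=1 -> 11111
Step 4: G0=G3=1 G1=G4=1 G2=G4|G2=1|1=1 G3=1(const) G4=(1+1>=1)=1 -> 11111
Fixed point reached at step 3: 11111

Answer: fixed 11111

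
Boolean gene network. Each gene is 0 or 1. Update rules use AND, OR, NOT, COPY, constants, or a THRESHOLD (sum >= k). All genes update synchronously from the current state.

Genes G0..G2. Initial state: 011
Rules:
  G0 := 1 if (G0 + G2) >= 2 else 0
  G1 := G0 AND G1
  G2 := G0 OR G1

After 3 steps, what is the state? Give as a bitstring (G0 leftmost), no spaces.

Step 1: G0=(0+1>=2)=0 G1=G0&G1=0&1=0 G2=G0|G1=0|1=1 -> 001
Step 2: G0=(0+1>=2)=0 G1=G0&G1=0&0=0 G2=G0|G1=0|0=0 -> 000
Step 3: G0=(0+0>=2)=0 G1=G0&G1=0&0=0 G2=G0|G1=0|0=0 -> 000

000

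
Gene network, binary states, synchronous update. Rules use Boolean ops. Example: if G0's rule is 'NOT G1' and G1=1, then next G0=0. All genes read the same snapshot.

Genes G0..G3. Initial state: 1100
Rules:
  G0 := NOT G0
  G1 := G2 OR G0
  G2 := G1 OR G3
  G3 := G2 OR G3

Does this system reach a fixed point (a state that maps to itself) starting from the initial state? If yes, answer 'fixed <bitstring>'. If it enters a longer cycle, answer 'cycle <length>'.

Step 0: 1100
Step 1: G0=NOT G0=NOT 1=0 G1=G2|G0=0|1=1 G2=G1|G3=1|0=1 G3=G2|G3=0|0=0 -> 0110
Step 2: G0=NOT G0=NOT 0=1 G1=G2|G0=1|0=1 G2=G1|G3=1|0=1 G3=G2|G3=1|0=1 -> 1111
Step 3: G0=NOT G0=NOT 1=0 G1=G2|G0=1|1=1 G2=G1|G3=1|1=1 G3=G2|G3=1|1=1 -> 0111
Step 4: G0=NOT G0=NOT 0=1 G1=G2|G0=1|0=1 G2=G1|G3=1|1=1 G3=G2|G3=1|1=1 -> 1111
Cycle of length 2 starting at step 2 -> no fixed point

Answer: cycle 2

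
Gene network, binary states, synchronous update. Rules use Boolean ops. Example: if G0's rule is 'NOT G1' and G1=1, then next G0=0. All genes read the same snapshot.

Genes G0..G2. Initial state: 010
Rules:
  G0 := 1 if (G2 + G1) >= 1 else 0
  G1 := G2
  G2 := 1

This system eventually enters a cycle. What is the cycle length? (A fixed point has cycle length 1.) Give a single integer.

Answer: 1

Derivation:
Step 0: 010
Step 1: G0=(0+1>=1)=1 G1=G2=0 G2=1(const) -> 101
Step 2: G0=(1+0>=1)=1 G1=G2=1 G2=1(const) -> 111
Step 3: G0=(1+1>=1)=1 G1=G2=1 G2=1(const) -> 111
State from step 3 equals state from step 2 -> cycle length 1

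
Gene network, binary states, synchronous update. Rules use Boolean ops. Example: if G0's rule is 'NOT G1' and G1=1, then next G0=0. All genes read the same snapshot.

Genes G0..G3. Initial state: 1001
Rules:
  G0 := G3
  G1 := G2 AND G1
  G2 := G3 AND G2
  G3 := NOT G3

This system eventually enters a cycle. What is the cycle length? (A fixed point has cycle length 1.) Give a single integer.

Answer: 2

Derivation:
Step 0: 1001
Step 1: G0=G3=1 G1=G2&G1=0&0=0 G2=G3&G2=1&0=0 G3=NOT G3=NOT 1=0 -> 1000
Step 2: G0=G3=0 G1=G2&G1=0&0=0 G2=G3&G2=0&0=0 G3=NOT G3=NOT 0=1 -> 0001
Step 3: G0=G3=1 G1=G2&G1=0&0=0 G2=G3&G2=1&0=0 G3=NOT G3=NOT 1=0 -> 1000
State from step 3 equals state from step 1 -> cycle length 2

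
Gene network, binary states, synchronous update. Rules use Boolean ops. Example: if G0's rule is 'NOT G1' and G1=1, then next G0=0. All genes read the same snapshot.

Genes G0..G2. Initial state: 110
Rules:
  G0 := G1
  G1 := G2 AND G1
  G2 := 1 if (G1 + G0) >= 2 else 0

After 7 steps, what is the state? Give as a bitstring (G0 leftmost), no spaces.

Step 1: G0=G1=1 G1=G2&G1=0&1=0 G2=(1+1>=2)=1 -> 101
Step 2: G0=G1=0 G1=G2&G1=1&0=0 G2=(0+1>=2)=0 -> 000
Step 3: G0=G1=0 G1=G2&G1=0&0=0 G2=(0+0>=2)=0 -> 000
Step 4: G0=G1=0 G1=G2&G1=0&0=0 G2=(0+0>=2)=0 -> 000
Step 5: G0=G1=0 G1=G2&G1=0&0=0 G2=(0+0>=2)=0 -> 000
Step 6: G0=G1=0 G1=G2&G1=0&0=0 G2=(0+0>=2)=0 -> 000
Step 7: G0=G1=0 G1=G2&G1=0&0=0 G2=(0+0>=2)=0 -> 000

000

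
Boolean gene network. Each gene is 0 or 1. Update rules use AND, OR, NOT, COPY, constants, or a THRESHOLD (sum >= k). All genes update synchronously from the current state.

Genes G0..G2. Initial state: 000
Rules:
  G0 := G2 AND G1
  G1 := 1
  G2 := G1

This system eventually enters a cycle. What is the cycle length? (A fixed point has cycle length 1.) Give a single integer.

Step 0: 000
Step 1: G0=G2&G1=0&0=0 G1=1(const) G2=G1=0 -> 010
Step 2: G0=G2&G1=0&1=0 G1=1(const) G2=G1=1 -> 011
Step 3: G0=G2&G1=1&1=1 G1=1(const) G2=G1=1 -> 111
Step 4: G0=G2&G1=1&1=1 G1=1(const) G2=G1=1 -> 111
State from step 4 equals state from step 3 -> cycle length 1

Answer: 1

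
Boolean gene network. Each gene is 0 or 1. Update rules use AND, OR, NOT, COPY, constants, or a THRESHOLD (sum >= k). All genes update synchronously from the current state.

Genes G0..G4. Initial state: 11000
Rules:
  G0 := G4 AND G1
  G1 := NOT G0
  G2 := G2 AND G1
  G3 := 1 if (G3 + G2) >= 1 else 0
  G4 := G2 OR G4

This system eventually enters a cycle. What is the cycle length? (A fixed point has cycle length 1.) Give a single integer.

Step 0: 11000
Step 1: G0=G4&G1=0&1=0 G1=NOT G0=NOT 1=0 G2=G2&G1=0&1=0 G3=(0+0>=1)=0 G4=G2|G4=0|0=0 -> 00000
Step 2: G0=G4&G1=0&0=0 G1=NOT G0=NOT 0=1 G2=G2&G1=0&0=0 G3=(0+0>=1)=0 G4=G2|G4=0|0=0 -> 01000
Step 3: G0=G4&G1=0&1=0 G1=NOT G0=NOT 0=1 G2=G2&G1=0&1=0 G3=(0+0>=1)=0 G4=G2|G4=0|0=0 -> 01000
State from step 3 equals state from step 2 -> cycle length 1

Answer: 1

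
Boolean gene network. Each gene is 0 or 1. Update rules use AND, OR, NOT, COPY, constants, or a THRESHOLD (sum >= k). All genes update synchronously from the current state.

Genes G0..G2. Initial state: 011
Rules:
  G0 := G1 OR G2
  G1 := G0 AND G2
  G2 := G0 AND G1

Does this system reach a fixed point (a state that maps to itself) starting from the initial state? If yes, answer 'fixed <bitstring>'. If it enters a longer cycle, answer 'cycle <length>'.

Step 0: 011
Step 1: G0=G1|G2=1|1=1 G1=G0&G2=0&1=0 G2=G0&G1=0&1=0 -> 100
Step 2: G0=G1|G2=0|0=0 G1=G0&G2=1&0=0 G2=G0&G1=1&0=0 -> 000
Step 3: G0=G1|G2=0|0=0 G1=G0&G2=0&0=0 G2=G0&G1=0&0=0 -> 000
Fixed point reached at step 2: 000

Answer: fixed 000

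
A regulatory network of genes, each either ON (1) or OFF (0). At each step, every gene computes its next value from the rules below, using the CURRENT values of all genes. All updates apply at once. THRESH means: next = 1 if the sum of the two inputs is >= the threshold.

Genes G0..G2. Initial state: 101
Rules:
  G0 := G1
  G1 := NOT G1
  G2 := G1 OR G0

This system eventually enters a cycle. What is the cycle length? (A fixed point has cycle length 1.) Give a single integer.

Answer: 2

Derivation:
Step 0: 101
Step 1: G0=G1=0 G1=NOT G1=NOT 0=1 G2=G1|G0=0|1=1 -> 011
Step 2: G0=G1=1 G1=NOT G1=NOT 1=0 G2=G1|G0=1|0=1 -> 101
State from step 2 equals state from step 0 -> cycle length 2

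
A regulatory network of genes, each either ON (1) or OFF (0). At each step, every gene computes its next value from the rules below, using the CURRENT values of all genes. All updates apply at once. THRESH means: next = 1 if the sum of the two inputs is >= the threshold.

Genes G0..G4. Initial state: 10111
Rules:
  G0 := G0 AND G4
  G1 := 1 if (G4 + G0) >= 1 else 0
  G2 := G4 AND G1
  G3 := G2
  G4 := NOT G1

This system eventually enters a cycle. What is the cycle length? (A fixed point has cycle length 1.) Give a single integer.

Step 0: 10111
Step 1: G0=G0&G4=1&1=1 G1=(1+1>=1)=1 G2=G4&G1=1&0=0 G3=G2=1 G4=NOT G1=NOT 0=1 -> 11011
Step 2: G0=G0&G4=1&1=1 G1=(1+1>=1)=1 G2=G4&G1=1&1=1 G3=G2=0 G4=NOT G1=NOT 1=0 -> 11100
Step 3: G0=G0&G4=1&0=0 G1=(0+1>=1)=1 G2=G4&G1=0&1=0 G3=G2=1 G4=NOT G1=NOT 1=0 -> 01010
Step 4: G0=G0&G4=0&0=0 G1=(0+0>=1)=0 G2=G4&G1=0&1=0 G3=G2=0 G4=NOT G1=NOT 1=0 -> 00000
Step 5: G0=G0&G4=0&0=0 G1=(0+0>=1)=0 G2=G4&G1=0&0=0 G3=G2=0 G4=NOT G1=NOT 0=1 -> 00001
Step 6: G0=G0&G4=0&1=0 G1=(1+0>=1)=1 G2=G4&G1=1&0=0 G3=G2=0 G4=NOT G1=NOT 0=1 -> 01001
Step 7: G0=G0&G4=0&1=0 G1=(1+0>=1)=1 G2=G4&G1=1&1=1 G3=G2=0 G4=NOT G1=NOT 1=0 -> 01100
Step 8: G0=G0&G4=0&0=0 G1=(0+0>=1)=0 G2=G4&G1=0&1=0 G3=G2=1 G4=NOT G1=NOT 1=0 -> 00010
Step 9: G0=G0&G4=0&0=0 G1=(0+0>=1)=0 G2=G4&G1=0&0=0 G3=G2=0 G4=NOT G1=NOT 0=1 -> 00001
State from step 9 equals state from step 5 -> cycle length 4

Answer: 4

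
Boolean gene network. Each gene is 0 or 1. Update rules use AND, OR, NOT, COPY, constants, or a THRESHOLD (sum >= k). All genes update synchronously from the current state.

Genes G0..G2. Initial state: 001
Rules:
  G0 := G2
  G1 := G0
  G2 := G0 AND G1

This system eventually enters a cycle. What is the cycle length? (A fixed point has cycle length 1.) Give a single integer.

Answer: 1

Derivation:
Step 0: 001
Step 1: G0=G2=1 G1=G0=0 G2=G0&G1=0&0=0 -> 100
Step 2: G0=G2=0 G1=G0=1 G2=G0&G1=1&0=0 -> 010
Step 3: G0=G2=0 G1=G0=0 G2=G0&G1=0&1=0 -> 000
Step 4: G0=G2=0 G1=G0=0 G2=G0&G1=0&0=0 -> 000
State from step 4 equals state from step 3 -> cycle length 1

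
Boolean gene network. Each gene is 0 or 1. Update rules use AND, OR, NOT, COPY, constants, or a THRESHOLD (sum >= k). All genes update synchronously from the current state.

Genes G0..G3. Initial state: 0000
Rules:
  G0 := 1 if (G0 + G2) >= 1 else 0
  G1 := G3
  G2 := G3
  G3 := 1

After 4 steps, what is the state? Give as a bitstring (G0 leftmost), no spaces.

Step 1: G0=(0+0>=1)=0 G1=G3=0 G2=G3=0 G3=1(const) -> 0001
Step 2: G0=(0+0>=1)=0 G1=G3=1 G2=G3=1 G3=1(const) -> 0111
Step 3: G0=(0+1>=1)=1 G1=G3=1 G2=G3=1 G3=1(const) -> 1111
Step 4: G0=(1+1>=1)=1 G1=G3=1 G2=G3=1 G3=1(const) -> 1111

1111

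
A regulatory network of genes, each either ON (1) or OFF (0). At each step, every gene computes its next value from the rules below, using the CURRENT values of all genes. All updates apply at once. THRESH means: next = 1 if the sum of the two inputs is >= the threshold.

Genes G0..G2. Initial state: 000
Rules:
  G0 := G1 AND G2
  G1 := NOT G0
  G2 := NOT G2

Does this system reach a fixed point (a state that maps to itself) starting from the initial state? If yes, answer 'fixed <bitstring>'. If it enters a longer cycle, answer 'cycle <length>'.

Answer: cycle 4

Derivation:
Step 0: 000
Step 1: G0=G1&G2=0&0=0 G1=NOT G0=NOT 0=1 G2=NOT G2=NOT 0=1 -> 011
Step 2: G0=G1&G2=1&1=1 G1=NOT G0=NOT 0=1 G2=NOT G2=NOT 1=0 -> 110
Step 3: G0=G1&G2=1&0=0 G1=NOT G0=NOT 1=0 G2=NOT G2=NOT 0=1 -> 001
Step 4: G0=G1&G2=0&1=0 G1=NOT G0=NOT 0=1 G2=NOT G2=NOT 1=0 -> 010
Step 5: G0=G1&G2=1&0=0 G1=NOT G0=NOT 0=1 G2=NOT G2=NOT 0=1 -> 011
Cycle of length 4 starting at step 1 -> no fixed point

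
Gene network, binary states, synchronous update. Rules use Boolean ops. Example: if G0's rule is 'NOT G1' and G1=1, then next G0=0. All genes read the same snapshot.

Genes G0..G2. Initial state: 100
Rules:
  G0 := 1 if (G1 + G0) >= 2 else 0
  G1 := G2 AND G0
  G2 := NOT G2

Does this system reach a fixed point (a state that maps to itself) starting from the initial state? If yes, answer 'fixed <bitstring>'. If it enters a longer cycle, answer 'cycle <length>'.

Step 0: 100
Step 1: G0=(0+1>=2)=0 G1=G2&G0=0&1=0 G2=NOT G2=NOT 0=1 -> 001
Step 2: G0=(0+0>=2)=0 G1=G2&G0=1&0=0 G2=NOT G2=NOT 1=0 -> 000
Step 3: G0=(0+0>=2)=0 G1=G2&G0=0&0=0 G2=NOT G2=NOT 0=1 -> 001
Cycle of length 2 starting at step 1 -> no fixed point

Answer: cycle 2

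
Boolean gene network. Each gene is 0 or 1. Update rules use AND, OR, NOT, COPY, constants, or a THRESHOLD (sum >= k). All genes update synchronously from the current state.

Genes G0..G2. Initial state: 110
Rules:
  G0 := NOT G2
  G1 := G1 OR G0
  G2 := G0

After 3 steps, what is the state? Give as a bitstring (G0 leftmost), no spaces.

Step 1: G0=NOT G2=NOT 0=1 G1=G1|G0=1|1=1 G2=G0=1 -> 111
Step 2: G0=NOT G2=NOT 1=0 G1=G1|G0=1|1=1 G2=G0=1 -> 011
Step 3: G0=NOT G2=NOT 1=0 G1=G1|G0=1|0=1 G2=G0=0 -> 010

010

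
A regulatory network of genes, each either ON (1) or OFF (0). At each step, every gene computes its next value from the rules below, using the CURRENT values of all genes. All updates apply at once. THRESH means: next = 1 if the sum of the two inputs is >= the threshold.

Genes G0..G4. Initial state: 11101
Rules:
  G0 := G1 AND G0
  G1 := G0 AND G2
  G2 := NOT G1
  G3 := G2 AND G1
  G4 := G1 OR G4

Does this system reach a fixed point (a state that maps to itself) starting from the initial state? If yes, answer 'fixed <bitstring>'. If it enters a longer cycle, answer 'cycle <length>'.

Step 0: 11101
Step 1: G0=G1&G0=1&1=1 G1=G0&G2=1&1=1 G2=NOT G1=NOT 1=0 G3=G2&G1=1&1=1 G4=G1|G4=1|1=1 -> 11011
Step 2: G0=G1&G0=1&1=1 G1=G0&G2=1&0=0 G2=NOT G1=NOT 1=0 G3=G2&G1=0&1=0 G4=G1|G4=1|1=1 -> 10001
Step 3: G0=G1&G0=0&1=0 G1=G0&G2=1&0=0 G2=NOT G1=NOT 0=1 G3=G2&G1=0&0=0 G4=G1|G4=0|1=1 -> 00101
Step 4: G0=G1&G0=0&0=0 G1=G0&G2=0&1=0 G2=NOT G1=NOT 0=1 G3=G2&G1=1&0=0 G4=G1|G4=0|1=1 -> 00101
Fixed point reached at step 3: 00101

Answer: fixed 00101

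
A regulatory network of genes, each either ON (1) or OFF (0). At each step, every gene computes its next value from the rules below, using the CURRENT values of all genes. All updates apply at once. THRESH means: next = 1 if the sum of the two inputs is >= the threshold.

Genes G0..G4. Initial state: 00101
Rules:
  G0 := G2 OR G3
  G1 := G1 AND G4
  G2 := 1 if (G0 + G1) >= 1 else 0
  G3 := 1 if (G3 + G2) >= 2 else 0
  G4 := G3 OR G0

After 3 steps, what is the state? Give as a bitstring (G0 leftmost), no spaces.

Step 1: G0=G2|G3=1|0=1 G1=G1&G4=0&1=0 G2=(0+0>=1)=0 G3=(0+1>=2)=0 G4=G3|G0=0|0=0 -> 10000
Step 2: G0=G2|G3=0|0=0 G1=G1&G4=0&0=0 G2=(1+0>=1)=1 G3=(0+0>=2)=0 G4=G3|G0=0|1=1 -> 00101
Step 3: G0=G2|G3=1|0=1 G1=G1&G4=0&1=0 G2=(0+0>=1)=0 G3=(0+1>=2)=0 G4=G3|G0=0|0=0 -> 10000

10000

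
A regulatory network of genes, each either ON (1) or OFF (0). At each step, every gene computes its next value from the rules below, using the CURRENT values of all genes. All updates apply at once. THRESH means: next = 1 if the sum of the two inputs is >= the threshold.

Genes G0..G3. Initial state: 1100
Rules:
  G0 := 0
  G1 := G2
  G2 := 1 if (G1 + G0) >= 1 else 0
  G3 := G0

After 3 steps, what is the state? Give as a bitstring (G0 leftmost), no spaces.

Step 1: G0=0(const) G1=G2=0 G2=(1+1>=1)=1 G3=G0=1 -> 0011
Step 2: G0=0(const) G1=G2=1 G2=(0+0>=1)=0 G3=G0=0 -> 0100
Step 3: G0=0(const) G1=G2=0 G2=(1+0>=1)=1 G3=G0=0 -> 0010

0010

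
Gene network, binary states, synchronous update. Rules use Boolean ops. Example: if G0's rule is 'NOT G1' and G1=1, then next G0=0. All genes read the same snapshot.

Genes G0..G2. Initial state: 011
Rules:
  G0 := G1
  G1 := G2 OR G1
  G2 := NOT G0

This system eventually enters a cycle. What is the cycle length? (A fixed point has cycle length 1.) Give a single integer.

Answer: 1

Derivation:
Step 0: 011
Step 1: G0=G1=1 G1=G2|G1=1|1=1 G2=NOT G0=NOT 0=1 -> 111
Step 2: G0=G1=1 G1=G2|G1=1|1=1 G2=NOT G0=NOT 1=0 -> 110
Step 3: G0=G1=1 G1=G2|G1=0|1=1 G2=NOT G0=NOT 1=0 -> 110
State from step 3 equals state from step 2 -> cycle length 1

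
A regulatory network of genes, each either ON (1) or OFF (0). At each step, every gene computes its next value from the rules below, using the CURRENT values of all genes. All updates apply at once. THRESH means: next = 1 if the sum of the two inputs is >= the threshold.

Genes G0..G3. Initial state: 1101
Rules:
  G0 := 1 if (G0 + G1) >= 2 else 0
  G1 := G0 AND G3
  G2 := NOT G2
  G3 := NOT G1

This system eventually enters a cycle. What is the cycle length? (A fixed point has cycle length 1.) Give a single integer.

Step 0: 1101
Step 1: G0=(1+1>=2)=1 G1=G0&G3=1&1=1 G2=NOT G2=NOT 0=1 G3=NOT G1=NOT 1=0 -> 1110
Step 2: G0=(1+1>=2)=1 G1=G0&G3=1&0=0 G2=NOT G2=NOT 1=0 G3=NOT G1=NOT 1=0 -> 1000
Step 3: G0=(1+0>=2)=0 G1=G0&G3=1&0=0 G2=NOT G2=NOT 0=1 G3=NOT G1=NOT 0=1 -> 0011
Step 4: G0=(0+0>=2)=0 G1=G0&G3=0&1=0 G2=NOT G2=NOT 1=0 G3=NOT G1=NOT 0=1 -> 0001
Step 5: G0=(0+0>=2)=0 G1=G0&G3=0&1=0 G2=NOT G2=NOT 0=1 G3=NOT G1=NOT 0=1 -> 0011
State from step 5 equals state from step 3 -> cycle length 2

Answer: 2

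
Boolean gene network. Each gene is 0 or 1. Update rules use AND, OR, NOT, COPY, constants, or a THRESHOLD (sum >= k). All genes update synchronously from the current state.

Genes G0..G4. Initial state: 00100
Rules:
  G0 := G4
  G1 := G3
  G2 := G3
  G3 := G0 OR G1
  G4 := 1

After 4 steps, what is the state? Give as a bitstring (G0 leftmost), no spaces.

Step 1: G0=G4=0 G1=G3=0 G2=G3=0 G3=G0|G1=0|0=0 G4=1(const) -> 00001
Step 2: G0=G4=1 G1=G3=0 G2=G3=0 G3=G0|G1=0|0=0 G4=1(const) -> 10001
Step 3: G0=G4=1 G1=G3=0 G2=G3=0 G3=G0|G1=1|0=1 G4=1(const) -> 10011
Step 4: G0=G4=1 G1=G3=1 G2=G3=1 G3=G0|G1=1|0=1 G4=1(const) -> 11111

11111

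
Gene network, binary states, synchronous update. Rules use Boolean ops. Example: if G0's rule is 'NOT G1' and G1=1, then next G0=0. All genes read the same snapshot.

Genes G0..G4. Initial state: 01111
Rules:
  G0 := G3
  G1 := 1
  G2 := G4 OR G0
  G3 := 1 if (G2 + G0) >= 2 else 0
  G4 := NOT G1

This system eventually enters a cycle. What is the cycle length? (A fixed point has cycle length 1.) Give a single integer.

Answer: 1

Derivation:
Step 0: 01111
Step 1: G0=G3=1 G1=1(const) G2=G4|G0=1|0=1 G3=(1+0>=2)=0 G4=NOT G1=NOT 1=0 -> 11100
Step 2: G0=G3=0 G1=1(const) G2=G4|G0=0|1=1 G3=(1+1>=2)=1 G4=NOT G1=NOT 1=0 -> 01110
Step 3: G0=G3=1 G1=1(const) G2=G4|G0=0|0=0 G3=(1+0>=2)=0 G4=NOT G1=NOT 1=0 -> 11000
Step 4: G0=G3=0 G1=1(const) G2=G4|G0=0|1=1 G3=(0+1>=2)=0 G4=NOT G1=NOT 1=0 -> 01100
Step 5: G0=G3=0 G1=1(const) G2=G4|G0=0|0=0 G3=(1+0>=2)=0 G4=NOT G1=NOT 1=0 -> 01000
Step 6: G0=G3=0 G1=1(const) G2=G4|G0=0|0=0 G3=(0+0>=2)=0 G4=NOT G1=NOT 1=0 -> 01000
State from step 6 equals state from step 5 -> cycle length 1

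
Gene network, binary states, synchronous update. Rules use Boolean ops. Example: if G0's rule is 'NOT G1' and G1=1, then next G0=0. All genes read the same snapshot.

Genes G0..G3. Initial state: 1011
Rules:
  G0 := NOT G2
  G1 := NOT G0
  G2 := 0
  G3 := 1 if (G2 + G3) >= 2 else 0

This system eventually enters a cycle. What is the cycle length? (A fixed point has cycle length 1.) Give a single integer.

Step 0: 1011
Step 1: G0=NOT G2=NOT 1=0 G1=NOT G0=NOT 1=0 G2=0(const) G3=(1+1>=2)=1 -> 0001
Step 2: G0=NOT G2=NOT 0=1 G1=NOT G0=NOT 0=1 G2=0(const) G3=(0+1>=2)=0 -> 1100
Step 3: G0=NOT G2=NOT 0=1 G1=NOT G0=NOT 1=0 G2=0(const) G3=(0+0>=2)=0 -> 1000
Step 4: G0=NOT G2=NOT 0=1 G1=NOT G0=NOT 1=0 G2=0(const) G3=(0+0>=2)=0 -> 1000
State from step 4 equals state from step 3 -> cycle length 1

Answer: 1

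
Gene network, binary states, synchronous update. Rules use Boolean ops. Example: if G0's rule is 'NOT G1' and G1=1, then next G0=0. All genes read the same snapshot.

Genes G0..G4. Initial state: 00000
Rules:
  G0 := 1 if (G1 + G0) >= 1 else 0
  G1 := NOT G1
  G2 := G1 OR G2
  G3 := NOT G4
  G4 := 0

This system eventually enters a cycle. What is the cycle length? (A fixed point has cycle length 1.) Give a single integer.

Step 0: 00000
Step 1: G0=(0+0>=1)=0 G1=NOT G1=NOT 0=1 G2=G1|G2=0|0=0 G3=NOT G4=NOT 0=1 G4=0(const) -> 01010
Step 2: G0=(1+0>=1)=1 G1=NOT G1=NOT 1=0 G2=G1|G2=1|0=1 G3=NOT G4=NOT 0=1 G4=0(const) -> 10110
Step 3: G0=(0+1>=1)=1 G1=NOT G1=NOT 0=1 G2=G1|G2=0|1=1 G3=NOT G4=NOT 0=1 G4=0(const) -> 11110
Step 4: G0=(1+1>=1)=1 G1=NOT G1=NOT 1=0 G2=G1|G2=1|1=1 G3=NOT G4=NOT 0=1 G4=0(const) -> 10110
State from step 4 equals state from step 2 -> cycle length 2

Answer: 2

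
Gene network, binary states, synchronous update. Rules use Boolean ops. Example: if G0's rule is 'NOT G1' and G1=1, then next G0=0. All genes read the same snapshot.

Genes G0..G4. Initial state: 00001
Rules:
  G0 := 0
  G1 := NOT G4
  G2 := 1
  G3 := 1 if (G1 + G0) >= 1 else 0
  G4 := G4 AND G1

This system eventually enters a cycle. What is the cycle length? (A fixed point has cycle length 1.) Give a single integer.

Step 0: 00001
Step 1: G0=0(const) G1=NOT G4=NOT 1=0 G2=1(const) G3=(0+0>=1)=0 G4=G4&G1=1&0=0 -> 00100
Step 2: G0=0(const) G1=NOT G4=NOT 0=1 G2=1(const) G3=(0+0>=1)=0 G4=G4&G1=0&0=0 -> 01100
Step 3: G0=0(const) G1=NOT G4=NOT 0=1 G2=1(const) G3=(1+0>=1)=1 G4=G4&G1=0&1=0 -> 01110
Step 4: G0=0(const) G1=NOT G4=NOT 0=1 G2=1(const) G3=(1+0>=1)=1 G4=G4&G1=0&1=0 -> 01110
State from step 4 equals state from step 3 -> cycle length 1

Answer: 1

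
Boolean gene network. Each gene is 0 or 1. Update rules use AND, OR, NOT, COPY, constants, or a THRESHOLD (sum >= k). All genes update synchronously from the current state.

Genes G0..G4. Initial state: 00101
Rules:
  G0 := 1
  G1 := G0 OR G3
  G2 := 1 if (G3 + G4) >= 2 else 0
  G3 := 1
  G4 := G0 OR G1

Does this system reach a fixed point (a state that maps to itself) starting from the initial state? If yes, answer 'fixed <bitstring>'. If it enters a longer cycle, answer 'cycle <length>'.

Step 0: 00101
Step 1: G0=1(const) G1=G0|G3=0|0=0 G2=(0+1>=2)=0 G3=1(const) G4=G0|G1=0|0=0 -> 10010
Step 2: G0=1(const) G1=G0|G3=1|1=1 G2=(1+0>=2)=0 G3=1(const) G4=G0|G1=1|0=1 -> 11011
Step 3: G0=1(const) G1=G0|G3=1|1=1 G2=(1+1>=2)=1 G3=1(const) G4=G0|G1=1|1=1 -> 11111
Step 4: G0=1(const) G1=G0|G3=1|1=1 G2=(1+1>=2)=1 G3=1(const) G4=G0|G1=1|1=1 -> 11111
Fixed point reached at step 3: 11111

Answer: fixed 11111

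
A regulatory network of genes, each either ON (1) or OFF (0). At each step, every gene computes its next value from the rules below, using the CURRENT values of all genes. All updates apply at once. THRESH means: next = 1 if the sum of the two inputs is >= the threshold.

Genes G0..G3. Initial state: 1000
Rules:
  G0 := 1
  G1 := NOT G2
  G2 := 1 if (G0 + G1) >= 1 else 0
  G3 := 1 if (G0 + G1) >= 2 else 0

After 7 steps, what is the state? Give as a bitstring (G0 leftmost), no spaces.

Step 1: G0=1(const) G1=NOT G2=NOT 0=1 G2=(1+0>=1)=1 G3=(1+0>=2)=0 -> 1110
Step 2: G0=1(const) G1=NOT G2=NOT 1=0 G2=(1+1>=1)=1 G3=(1+1>=2)=1 -> 1011
Step 3: G0=1(const) G1=NOT G2=NOT 1=0 G2=(1+0>=1)=1 G3=(1+0>=2)=0 -> 1010
Step 4: G0=1(const) G1=NOT G2=NOT 1=0 G2=(1+0>=1)=1 G3=(1+0>=2)=0 -> 1010
Step 5: G0=1(const) G1=NOT G2=NOT 1=0 G2=(1+0>=1)=1 G3=(1+0>=2)=0 -> 1010
Step 6: G0=1(const) G1=NOT G2=NOT 1=0 G2=(1+0>=1)=1 G3=(1+0>=2)=0 -> 1010
Step 7: G0=1(const) G1=NOT G2=NOT 1=0 G2=(1+0>=1)=1 G3=(1+0>=2)=0 -> 1010

1010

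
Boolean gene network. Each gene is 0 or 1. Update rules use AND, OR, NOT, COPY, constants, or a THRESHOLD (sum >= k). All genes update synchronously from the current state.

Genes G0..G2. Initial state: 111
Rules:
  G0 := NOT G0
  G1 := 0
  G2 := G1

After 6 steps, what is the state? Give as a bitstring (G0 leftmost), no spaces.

Step 1: G0=NOT G0=NOT 1=0 G1=0(const) G2=G1=1 -> 001
Step 2: G0=NOT G0=NOT 0=1 G1=0(const) G2=G1=0 -> 100
Step 3: G0=NOT G0=NOT 1=0 G1=0(const) G2=G1=0 -> 000
Step 4: G0=NOT G0=NOT 0=1 G1=0(const) G2=G1=0 -> 100
Step 5: G0=NOT G0=NOT 1=0 G1=0(const) G2=G1=0 -> 000
Step 6: G0=NOT G0=NOT 0=1 G1=0(const) G2=G1=0 -> 100

100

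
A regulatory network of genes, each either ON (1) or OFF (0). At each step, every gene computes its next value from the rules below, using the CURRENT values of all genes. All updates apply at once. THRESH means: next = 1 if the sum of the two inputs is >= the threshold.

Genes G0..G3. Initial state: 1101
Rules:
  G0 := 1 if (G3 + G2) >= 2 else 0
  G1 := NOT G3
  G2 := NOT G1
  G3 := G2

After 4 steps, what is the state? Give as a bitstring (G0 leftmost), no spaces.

Step 1: G0=(1+0>=2)=0 G1=NOT G3=NOT 1=0 G2=NOT G1=NOT 1=0 G3=G2=0 -> 0000
Step 2: G0=(0+0>=2)=0 G1=NOT G3=NOT 0=1 G2=NOT G1=NOT 0=1 G3=G2=0 -> 0110
Step 3: G0=(0+1>=2)=0 G1=NOT G3=NOT 0=1 G2=NOT G1=NOT 1=0 G3=G2=1 -> 0101
Step 4: G0=(1+0>=2)=0 G1=NOT G3=NOT 1=0 G2=NOT G1=NOT 1=0 G3=G2=0 -> 0000

0000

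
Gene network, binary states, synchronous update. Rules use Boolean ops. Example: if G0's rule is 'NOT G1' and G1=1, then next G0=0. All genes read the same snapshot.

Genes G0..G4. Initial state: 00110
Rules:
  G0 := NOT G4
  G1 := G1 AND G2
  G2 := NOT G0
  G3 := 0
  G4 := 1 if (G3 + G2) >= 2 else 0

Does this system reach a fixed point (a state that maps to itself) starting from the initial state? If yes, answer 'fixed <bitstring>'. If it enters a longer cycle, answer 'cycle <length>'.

Step 0: 00110
Step 1: G0=NOT G4=NOT 0=1 G1=G1&G2=0&1=0 G2=NOT G0=NOT 0=1 G3=0(const) G4=(1+1>=2)=1 -> 10101
Step 2: G0=NOT G4=NOT 1=0 G1=G1&G2=0&1=0 G2=NOT G0=NOT 1=0 G3=0(const) G4=(0+1>=2)=0 -> 00000
Step 3: G0=NOT G4=NOT 0=1 G1=G1&G2=0&0=0 G2=NOT G0=NOT 0=1 G3=0(const) G4=(0+0>=2)=0 -> 10100
Step 4: G0=NOT G4=NOT 0=1 G1=G1&G2=0&1=0 G2=NOT G0=NOT 1=0 G3=0(const) G4=(0+1>=2)=0 -> 10000
Step 5: G0=NOT G4=NOT 0=1 G1=G1&G2=0&0=0 G2=NOT G0=NOT 1=0 G3=0(const) G4=(0+0>=2)=0 -> 10000
Fixed point reached at step 4: 10000

Answer: fixed 10000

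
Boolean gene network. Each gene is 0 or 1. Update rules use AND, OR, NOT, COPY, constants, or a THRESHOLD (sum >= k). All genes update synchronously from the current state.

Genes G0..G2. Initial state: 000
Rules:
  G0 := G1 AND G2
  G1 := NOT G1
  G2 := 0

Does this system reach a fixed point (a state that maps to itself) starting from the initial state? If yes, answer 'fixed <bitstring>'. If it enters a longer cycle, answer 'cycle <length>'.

Step 0: 000
Step 1: G0=G1&G2=0&0=0 G1=NOT G1=NOT 0=1 G2=0(const) -> 010
Step 2: G0=G1&G2=1&0=0 G1=NOT G1=NOT 1=0 G2=0(const) -> 000
Cycle of length 2 starting at step 0 -> no fixed point

Answer: cycle 2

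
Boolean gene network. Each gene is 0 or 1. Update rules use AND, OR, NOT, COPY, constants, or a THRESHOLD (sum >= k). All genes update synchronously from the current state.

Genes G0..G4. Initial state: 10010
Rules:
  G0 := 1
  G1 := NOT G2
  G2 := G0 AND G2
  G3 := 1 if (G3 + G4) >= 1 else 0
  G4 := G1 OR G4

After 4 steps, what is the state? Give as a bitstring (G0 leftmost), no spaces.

Step 1: G0=1(const) G1=NOT G2=NOT 0=1 G2=G0&G2=1&0=0 G3=(1+0>=1)=1 G4=G1|G4=0|0=0 -> 11010
Step 2: G0=1(const) G1=NOT G2=NOT 0=1 G2=G0&G2=1&0=0 G3=(1+0>=1)=1 G4=G1|G4=1|0=1 -> 11011
Step 3: G0=1(const) G1=NOT G2=NOT 0=1 G2=G0&G2=1&0=0 G3=(1+1>=1)=1 G4=G1|G4=1|1=1 -> 11011
Step 4: G0=1(const) G1=NOT G2=NOT 0=1 G2=G0&G2=1&0=0 G3=(1+1>=1)=1 G4=G1|G4=1|1=1 -> 11011

11011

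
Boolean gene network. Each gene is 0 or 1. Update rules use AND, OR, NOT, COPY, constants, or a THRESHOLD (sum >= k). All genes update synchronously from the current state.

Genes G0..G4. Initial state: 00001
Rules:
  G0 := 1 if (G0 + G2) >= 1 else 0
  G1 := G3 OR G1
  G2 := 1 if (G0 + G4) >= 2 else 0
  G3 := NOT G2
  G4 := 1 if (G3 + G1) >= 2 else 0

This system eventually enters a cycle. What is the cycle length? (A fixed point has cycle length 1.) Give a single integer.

Answer: 1

Derivation:
Step 0: 00001
Step 1: G0=(0+0>=1)=0 G1=G3|G1=0|0=0 G2=(0+1>=2)=0 G3=NOT G2=NOT 0=1 G4=(0+0>=2)=0 -> 00010
Step 2: G0=(0+0>=1)=0 G1=G3|G1=1|0=1 G2=(0+0>=2)=0 G3=NOT G2=NOT 0=1 G4=(1+0>=2)=0 -> 01010
Step 3: G0=(0+0>=1)=0 G1=G3|G1=1|1=1 G2=(0+0>=2)=0 G3=NOT G2=NOT 0=1 G4=(1+1>=2)=1 -> 01011
Step 4: G0=(0+0>=1)=0 G1=G3|G1=1|1=1 G2=(0+1>=2)=0 G3=NOT G2=NOT 0=1 G4=(1+1>=2)=1 -> 01011
State from step 4 equals state from step 3 -> cycle length 1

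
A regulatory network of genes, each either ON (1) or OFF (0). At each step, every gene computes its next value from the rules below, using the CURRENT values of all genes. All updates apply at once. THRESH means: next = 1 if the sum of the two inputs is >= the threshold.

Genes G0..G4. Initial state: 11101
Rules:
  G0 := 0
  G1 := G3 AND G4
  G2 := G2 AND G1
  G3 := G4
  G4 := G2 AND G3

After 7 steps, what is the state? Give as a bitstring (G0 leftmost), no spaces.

Step 1: G0=0(const) G1=G3&G4=0&1=0 G2=G2&G1=1&1=1 G3=G4=1 G4=G2&G3=1&0=0 -> 00110
Step 2: G0=0(const) G1=G3&G4=1&0=0 G2=G2&G1=1&0=0 G3=G4=0 G4=G2&G3=1&1=1 -> 00001
Step 3: G0=0(const) G1=G3&G4=0&1=0 G2=G2&G1=0&0=0 G3=G4=1 G4=G2&G3=0&0=0 -> 00010
Step 4: G0=0(const) G1=G3&G4=1&0=0 G2=G2&G1=0&0=0 G3=G4=0 G4=G2&G3=0&1=0 -> 00000
Step 5: G0=0(const) G1=G3&G4=0&0=0 G2=G2&G1=0&0=0 G3=G4=0 G4=G2&G3=0&0=0 -> 00000
Step 6: G0=0(const) G1=G3&G4=0&0=0 G2=G2&G1=0&0=0 G3=G4=0 G4=G2&G3=0&0=0 -> 00000
Step 7: G0=0(const) G1=G3&G4=0&0=0 G2=G2&G1=0&0=0 G3=G4=0 G4=G2&G3=0&0=0 -> 00000

00000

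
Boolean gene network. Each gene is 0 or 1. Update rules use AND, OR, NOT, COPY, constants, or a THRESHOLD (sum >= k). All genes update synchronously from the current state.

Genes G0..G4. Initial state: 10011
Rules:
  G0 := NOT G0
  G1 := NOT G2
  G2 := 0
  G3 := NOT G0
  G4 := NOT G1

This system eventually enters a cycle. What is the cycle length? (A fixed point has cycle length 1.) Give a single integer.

Step 0: 10011
Step 1: G0=NOT G0=NOT 1=0 G1=NOT G2=NOT 0=1 G2=0(const) G3=NOT G0=NOT 1=0 G4=NOT G1=NOT 0=1 -> 01001
Step 2: G0=NOT G0=NOT 0=1 G1=NOT G2=NOT 0=1 G2=0(const) G3=NOT G0=NOT 0=1 G4=NOT G1=NOT 1=0 -> 11010
Step 3: G0=NOT G0=NOT 1=0 G1=NOT G2=NOT 0=1 G2=0(const) G3=NOT G0=NOT 1=0 G4=NOT G1=NOT 1=0 -> 01000
Step 4: G0=NOT G0=NOT 0=1 G1=NOT G2=NOT 0=1 G2=0(const) G3=NOT G0=NOT 0=1 G4=NOT G1=NOT 1=0 -> 11010
State from step 4 equals state from step 2 -> cycle length 2

Answer: 2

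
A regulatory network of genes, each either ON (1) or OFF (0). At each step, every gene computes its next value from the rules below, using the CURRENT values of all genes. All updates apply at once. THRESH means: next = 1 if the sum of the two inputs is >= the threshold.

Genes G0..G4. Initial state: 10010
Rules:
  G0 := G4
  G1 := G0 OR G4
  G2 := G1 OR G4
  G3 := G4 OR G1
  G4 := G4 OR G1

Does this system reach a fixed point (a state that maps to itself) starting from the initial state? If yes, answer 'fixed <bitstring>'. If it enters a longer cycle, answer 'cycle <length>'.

Answer: fixed 11111

Derivation:
Step 0: 10010
Step 1: G0=G4=0 G1=G0|G4=1|0=1 G2=G1|G4=0|0=0 G3=G4|G1=0|0=0 G4=G4|G1=0|0=0 -> 01000
Step 2: G0=G4=0 G1=G0|G4=0|0=0 G2=G1|G4=1|0=1 G3=G4|G1=0|1=1 G4=G4|G1=0|1=1 -> 00111
Step 3: G0=G4=1 G1=G0|G4=0|1=1 G2=G1|G4=0|1=1 G3=G4|G1=1|0=1 G4=G4|G1=1|0=1 -> 11111
Step 4: G0=G4=1 G1=G0|G4=1|1=1 G2=G1|G4=1|1=1 G3=G4|G1=1|1=1 G4=G4|G1=1|1=1 -> 11111
Fixed point reached at step 3: 11111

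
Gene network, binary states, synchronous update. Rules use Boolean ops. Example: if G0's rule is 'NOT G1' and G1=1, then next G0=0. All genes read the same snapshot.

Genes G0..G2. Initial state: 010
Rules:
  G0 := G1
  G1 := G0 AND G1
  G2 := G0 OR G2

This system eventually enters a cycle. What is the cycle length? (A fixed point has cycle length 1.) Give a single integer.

Answer: 1

Derivation:
Step 0: 010
Step 1: G0=G1=1 G1=G0&G1=0&1=0 G2=G0|G2=0|0=0 -> 100
Step 2: G0=G1=0 G1=G0&G1=1&0=0 G2=G0|G2=1|0=1 -> 001
Step 3: G0=G1=0 G1=G0&G1=0&0=0 G2=G0|G2=0|1=1 -> 001
State from step 3 equals state from step 2 -> cycle length 1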